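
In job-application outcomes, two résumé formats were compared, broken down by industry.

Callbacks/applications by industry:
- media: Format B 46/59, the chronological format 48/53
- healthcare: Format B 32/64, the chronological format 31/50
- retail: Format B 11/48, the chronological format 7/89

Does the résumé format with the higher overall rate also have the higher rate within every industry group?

Media: Format B 46/59 = 78.0%, the chronological format 48/53 = 90.6% → the chronological format
Healthcare: Format B 32/64 = 50.0%, the chronological format 31/50 = 62.0% → the chronological format
Retail: Format B 11/48 = 22.9%, the chronological format 7/89 = 7.9% → Format B
Overall: Format B 89/171 = 52.0%, the chronological format 86/192 = 44.8% → Format B
Neither sweeps: Format B wins 1 of 3 groups, the chronological format wins 2. Format B wins overall but not every group — no Simpson reversal.

No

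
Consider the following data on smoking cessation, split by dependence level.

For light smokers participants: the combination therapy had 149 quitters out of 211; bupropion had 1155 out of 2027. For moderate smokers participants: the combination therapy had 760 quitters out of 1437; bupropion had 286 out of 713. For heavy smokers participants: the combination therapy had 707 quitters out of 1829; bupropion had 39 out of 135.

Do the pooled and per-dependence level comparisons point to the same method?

No

Light smokers: the combination therapy 149/211 = 70.6%, bupropion 1155/2027 = 57.0% → the combination therapy
Moderate smokers: the combination therapy 760/1437 = 52.9%, bupropion 286/713 = 40.1% → the combination therapy
Heavy smokers: the combination therapy 707/1829 = 38.7%, bupropion 39/135 = 28.9% → the combination therapy
Overall: the combination therapy 1616/3477 = 46.5%, bupropion 1480/2875 = 51.5% → bupropion
The combination therapy wins each dependence group but bupropion wins overall — the comparison reverses. The combination therapy's participants skew toward heavy smokers, which has a lower base rate.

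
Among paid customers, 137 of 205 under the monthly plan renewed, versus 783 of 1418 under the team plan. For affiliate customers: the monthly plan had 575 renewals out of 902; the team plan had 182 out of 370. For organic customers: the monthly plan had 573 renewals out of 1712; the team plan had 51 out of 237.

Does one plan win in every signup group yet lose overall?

Yes

Paid: the monthly plan 137/205 = 66.8%, the team plan 783/1418 = 55.2% → the monthly plan
Affiliate: the monthly plan 575/902 = 63.7%, the team plan 182/370 = 49.2% → the monthly plan
Organic: the monthly plan 573/1712 = 33.5%, the team plan 51/237 = 21.5% → the monthly plan
Overall: the monthly plan 1285/2819 = 45.6%, the team plan 1016/2025 = 50.2% → the team plan
The monthly plan wins each signup group but the team plan wins overall — the comparison reverses. The monthly plan's customers skew toward organic, which has a lower base rate.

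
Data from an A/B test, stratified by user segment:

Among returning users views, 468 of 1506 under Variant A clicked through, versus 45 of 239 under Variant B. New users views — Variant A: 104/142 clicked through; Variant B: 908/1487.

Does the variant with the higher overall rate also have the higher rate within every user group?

Returning users: Variant A 468/1506 = 31.1%, Variant B 45/239 = 18.8% → Variant A
New users: Variant A 104/142 = 73.2%, Variant B 908/1487 = 61.1% → Variant A
Overall: Variant A 572/1648 = 34.7%, Variant B 953/1726 = 55.2% → Variant B
Variant A wins each user group but Variant B wins overall — the comparison reverses. Variant A's views skew toward returning users, which has a lower base rate.

No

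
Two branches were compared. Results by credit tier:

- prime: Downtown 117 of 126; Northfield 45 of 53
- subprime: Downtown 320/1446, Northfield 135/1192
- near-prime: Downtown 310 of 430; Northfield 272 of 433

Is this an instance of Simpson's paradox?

Prime: Downtown 117/126 = 92.9%, Northfield 45/53 = 84.9% → Downtown
Subprime: Downtown 320/1446 = 22.1%, Northfield 135/1192 = 11.3% → Downtown
Near-prime: Downtown 310/430 = 72.1%, Northfield 272/433 = 62.8% → Downtown
Overall: Downtown 747/2002 = 37.3%, Northfield 452/1678 = 26.9% → Downtown
Downtown wins overall and in every credit group — no reversal.

No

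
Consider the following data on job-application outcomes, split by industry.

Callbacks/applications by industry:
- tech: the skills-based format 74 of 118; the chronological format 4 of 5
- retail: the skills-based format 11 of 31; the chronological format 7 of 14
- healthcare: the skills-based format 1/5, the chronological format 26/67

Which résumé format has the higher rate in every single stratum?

Tech: the skills-based format 74/118 = 62.7%, the chronological format 4/5 = 80.0% → the chronological format
Retail: the skills-based format 11/31 = 35.5%, the chronological format 7/14 = 50.0% → the chronological format
Healthcare: the skills-based format 1/5 = 20.0%, the chronological format 26/67 = 38.8% → the chronological format
The chronological format has the higher rate in all 3 groups.

the chronological format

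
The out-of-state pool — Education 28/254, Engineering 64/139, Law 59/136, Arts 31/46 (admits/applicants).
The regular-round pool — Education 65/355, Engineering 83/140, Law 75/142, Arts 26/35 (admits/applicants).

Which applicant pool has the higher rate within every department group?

Education: the out-of-state pool 28/254 = 11.0%, the regular-round pool 65/355 = 18.3% → the regular-round pool
Engineering: the out-of-state pool 64/139 = 46.0%, the regular-round pool 83/140 = 59.3% → the regular-round pool
Law: the out-of-state pool 59/136 = 43.4%, the regular-round pool 75/142 = 52.8% → the regular-round pool
Arts: the out-of-state pool 31/46 = 67.4%, the regular-round pool 26/35 = 74.3% → the regular-round pool
The regular-round pool has the higher rate in all 4 groups.

the regular-round pool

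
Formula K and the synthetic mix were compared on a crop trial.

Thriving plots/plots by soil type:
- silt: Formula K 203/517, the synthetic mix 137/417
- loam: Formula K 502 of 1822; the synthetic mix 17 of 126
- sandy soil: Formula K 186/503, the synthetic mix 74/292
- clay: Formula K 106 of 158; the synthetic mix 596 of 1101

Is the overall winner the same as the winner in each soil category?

No

Silt: Formula K 203/517 = 39.3%, the synthetic mix 137/417 = 32.9% → Formula K
Loam: Formula K 502/1822 = 27.6%, the synthetic mix 17/126 = 13.5% → Formula K
Sandy soil: Formula K 186/503 = 37.0%, the synthetic mix 74/292 = 25.3% → Formula K
Clay: Formula K 106/158 = 67.1%, the synthetic mix 596/1101 = 54.1% → Formula K
Overall: Formula K 997/3000 = 33.2%, the synthetic mix 824/1936 = 42.6% → the synthetic mix
Formula K wins each soil group but the synthetic mix wins overall — the comparison reverses. Formula K's plots skew toward loam, which has a lower base rate.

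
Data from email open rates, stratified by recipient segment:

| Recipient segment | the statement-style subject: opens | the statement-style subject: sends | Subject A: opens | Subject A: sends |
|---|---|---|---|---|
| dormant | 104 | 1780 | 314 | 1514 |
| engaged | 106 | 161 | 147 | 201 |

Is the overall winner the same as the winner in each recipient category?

Yes

Dormant: the statement-style subject 104/1780 = 5.8%, Subject A 314/1514 = 20.7% → Subject A
Engaged: the statement-style subject 106/161 = 65.8%, Subject A 147/201 = 73.1% → Subject A
Overall: the statement-style subject 210/1941 = 10.8%, Subject A 461/1715 = 26.9% → Subject A
Subject A wins overall and in every recipient group — no reversal.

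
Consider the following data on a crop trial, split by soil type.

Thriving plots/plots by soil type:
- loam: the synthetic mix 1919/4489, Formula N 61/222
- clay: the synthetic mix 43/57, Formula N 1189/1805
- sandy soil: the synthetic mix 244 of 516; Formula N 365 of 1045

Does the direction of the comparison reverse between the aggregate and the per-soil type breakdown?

Yes

Loam: the synthetic mix 1919/4489 = 42.7%, Formula N 61/222 = 27.5% → the synthetic mix
Clay: the synthetic mix 43/57 = 75.4%, Formula N 1189/1805 = 65.9% → the synthetic mix
Sandy soil: the synthetic mix 244/516 = 47.3%, Formula N 365/1045 = 34.9% → the synthetic mix
Overall: the synthetic mix 2206/5062 = 43.6%, Formula N 1615/3072 = 52.6% → Formula N
The synthetic mix wins each soil group but Formula N wins overall — the comparison reverses. The synthetic mix's plots skew toward loam, which has a lower base rate.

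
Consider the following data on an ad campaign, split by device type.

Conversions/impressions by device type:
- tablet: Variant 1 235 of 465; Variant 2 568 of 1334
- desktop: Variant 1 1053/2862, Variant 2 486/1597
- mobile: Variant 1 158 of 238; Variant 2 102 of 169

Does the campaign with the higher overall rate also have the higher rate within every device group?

Yes

Tablet: Variant 1 235/465 = 50.5%, Variant 2 568/1334 = 42.6% → Variant 1
Desktop: Variant 1 1053/2862 = 36.8%, Variant 2 486/1597 = 30.4% → Variant 1
Mobile: Variant 1 158/238 = 66.4%, Variant 2 102/169 = 60.4% → Variant 1
Overall: Variant 1 1446/3565 = 40.6%, Variant 2 1156/3100 = 37.3% → Variant 1
Variant 1 wins overall and in every device group — no reversal.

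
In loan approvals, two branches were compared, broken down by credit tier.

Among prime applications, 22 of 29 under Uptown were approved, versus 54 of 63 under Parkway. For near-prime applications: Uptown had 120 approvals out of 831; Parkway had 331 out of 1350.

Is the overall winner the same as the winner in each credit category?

Prime: Uptown 22/29 = 75.9%, Parkway 54/63 = 85.7% → Parkway
Near-prime: Uptown 120/831 = 14.4%, Parkway 331/1350 = 24.5% → Parkway
Overall: Uptown 142/860 = 16.5%, Parkway 385/1413 = 27.2% → Parkway
Parkway wins overall and in every credit group — no reversal.

Yes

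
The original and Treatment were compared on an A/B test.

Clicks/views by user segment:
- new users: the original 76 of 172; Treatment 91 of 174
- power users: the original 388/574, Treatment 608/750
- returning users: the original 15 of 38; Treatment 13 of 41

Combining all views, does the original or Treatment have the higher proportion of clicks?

New users: the original 76/172 = 44.2%, Treatment 91/174 = 52.3% → Treatment
Power users: the original 388/574 = 67.6%, Treatment 608/750 = 81.1% → Treatment
Returning users: the original 15/38 = 39.5%, Treatment 13/41 = 31.7% → the original
Overall: the original 479/784 = 61.1%, Treatment 712/965 = 73.8% → Treatment
(Neither sweeps every user group, but Treatment has the higher pooled rate.)

Treatment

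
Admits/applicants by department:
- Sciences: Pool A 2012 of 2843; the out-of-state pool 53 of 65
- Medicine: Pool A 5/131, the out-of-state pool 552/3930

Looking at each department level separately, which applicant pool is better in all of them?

the out-of-state pool

Sciences: Pool A 2012/2843 = 70.8%, the out-of-state pool 53/65 = 81.5% → the out-of-state pool
Medicine: Pool A 5/131 = 3.8%, the out-of-state pool 552/3930 = 14.0% → the out-of-state pool
The out-of-state pool has the higher rate in both groups.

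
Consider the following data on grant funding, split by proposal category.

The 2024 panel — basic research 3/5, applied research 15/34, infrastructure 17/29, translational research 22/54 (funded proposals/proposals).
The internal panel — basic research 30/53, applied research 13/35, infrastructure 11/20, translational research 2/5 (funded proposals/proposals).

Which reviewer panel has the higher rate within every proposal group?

Basic research: the 2024 panel 3/5 = 60.0%, the internal panel 30/53 = 56.6% → the 2024 panel
Applied research: the 2024 panel 15/34 = 44.1%, the internal panel 13/35 = 37.1% → the 2024 panel
Infrastructure: the 2024 panel 17/29 = 58.6%, the internal panel 11/20 = 55.0% → the 2024 panel
Translational research: the 2024 panel 22/54 = 40.7%, the internal panel 2/5 = 40.0% → the 2024 panel
The 2024 panel has the higher rate in all 4 groups.

the 2024 panel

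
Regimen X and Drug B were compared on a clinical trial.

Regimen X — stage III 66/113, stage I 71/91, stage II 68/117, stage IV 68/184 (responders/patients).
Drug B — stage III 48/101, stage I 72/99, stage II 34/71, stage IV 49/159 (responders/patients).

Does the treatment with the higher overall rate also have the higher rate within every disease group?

Yes

Stage III: Regimen X 66/113 = 58.4%, Drug B 48/101 = 47.5% → Regimen X
Stage I: Regimen X 71/91 = 78.0%, Drug B 72/99 = 72.7% → Regimen X
Stage II: Regimen X 68/117 = 58.1%, Drug B 34/71 = 47.9% → Regimen X
Stage IV: Regimen X 68/184 = 37.0%, Drug B 49/159 = 30.8% → Regimen X
Overall: Regimen X 273/505 = 54.1%, Drug B 203/430 = 47.2% → Regimen X
Regimen X wins overall and in every disease group — no reversal.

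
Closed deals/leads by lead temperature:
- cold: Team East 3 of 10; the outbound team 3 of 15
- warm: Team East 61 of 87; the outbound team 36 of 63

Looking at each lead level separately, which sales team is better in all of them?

Team East

Cold: Team East 3/10 = 30.0%, the outbound team 3/15 = 20.0% → Team East
Warm: Team East 61/87 = 70.1%, the outbound team 36/63 = 57.1% → Team East
Team East has the higher rate in both groups.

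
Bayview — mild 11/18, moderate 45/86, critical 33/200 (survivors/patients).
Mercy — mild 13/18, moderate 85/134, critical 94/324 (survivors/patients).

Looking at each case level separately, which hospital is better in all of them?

Mild: Bayview 11/18 = 61.1%, Mercy 13/18 = 72.2% → Mercy
Moderate: Bayview 45/86 = 52.3%, Mercy 85/134 = 63.4% → Mercy
Critical: Bayview 33/200 = 16.5%, Mercy 94/324 = 29.0% → Mercy
Mercy has the higher rate in all 3 groups.

Mercy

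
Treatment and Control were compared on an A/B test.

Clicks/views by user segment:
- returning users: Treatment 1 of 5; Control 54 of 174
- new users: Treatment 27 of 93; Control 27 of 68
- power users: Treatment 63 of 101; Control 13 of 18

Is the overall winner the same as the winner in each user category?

Returning users: Treatment 1/5 = 20.0%, Control 54/174 = 31.0% → Control
New users: Treatment 27/93 = 29.0%, Control 27/68 = 39.7% → Control
Power users: Treatment 63/101 = 62.4%, Control 13/18 = 72.2% → Control
Overall: Treatment 91/199 = 45.7%, Control 94/260 = 36.2% → Treatment
Control wins each user group but Treatment wins overall — the comparison reverses. Control's views skew toward returning users, which has a lower base rate.

No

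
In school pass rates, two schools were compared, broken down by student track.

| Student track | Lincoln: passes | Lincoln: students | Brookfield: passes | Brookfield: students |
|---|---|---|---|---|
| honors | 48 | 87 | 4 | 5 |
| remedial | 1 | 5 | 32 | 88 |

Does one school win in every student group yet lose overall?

Honors: Lincoln 48/87 = 55.2%, Brookfield 4/5 = 80.0% → Brookfield
Remedial: Lincoln 1/5 = 20.0%, Brookfield 32/88 = 36.4% → Brookfield
Overall: Lincoln 49/92 = 53.3%, Brookfield 36/93 = 38.7% → Lincoln
Brookfield wins each student group but Lincoln wins overall — the comparison reverses. Brookfield's students skew toward remedial, which has a lower base rate.

Yes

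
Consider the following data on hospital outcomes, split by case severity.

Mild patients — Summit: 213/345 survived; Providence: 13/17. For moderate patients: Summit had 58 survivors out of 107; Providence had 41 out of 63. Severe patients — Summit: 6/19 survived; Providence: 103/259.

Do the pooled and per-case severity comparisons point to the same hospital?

Mild: Summit 213/345 = 61.7%, Providence 13/17 = 76.5% → Providence
Moderate: Summit 58/107 = 54.2%, Providence 41/63 = 65.1% → Providence
Severe: Summit 6/19 = 31.6%, Providence 103/259 = 39.8% → Providence
Overall: Summit 277/471 = 58.8%, Providence 157/339 = 46.3% → Summit
Providence wins each case group but Summit wins overall — the comparison reverses. Providence's patients skew toward severe, which has a lower base rate.

No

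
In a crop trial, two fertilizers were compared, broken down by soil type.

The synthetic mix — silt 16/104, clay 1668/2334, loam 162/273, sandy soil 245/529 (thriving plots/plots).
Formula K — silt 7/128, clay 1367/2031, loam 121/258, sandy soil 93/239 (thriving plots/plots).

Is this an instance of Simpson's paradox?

Silt: the synthetic mix 16/104 = 15.4%, Formula K 7/128 = 5.5% → the synthetic mix
Clay: the synthetic mix 1668/2334 = 71.5%, Formula K 1367/2031 = 67.3% → the synthetic mix
Loam: the synthetic mix 162/273 = 59.3%, Formula K 121/258 = 46.9% → the synthetic mix
Sandy soil: the synthetic mix 245/529 = 46.3%, Formula K 93/239 = 38.9% → the synthetic mix
Overall: the synthetic mix 2091/3240 = 64.5%, Formula K 1588/2656 = 59.8% → the synthetic mix
The synthetic mix wins overall and in every soil group — no reversal.

No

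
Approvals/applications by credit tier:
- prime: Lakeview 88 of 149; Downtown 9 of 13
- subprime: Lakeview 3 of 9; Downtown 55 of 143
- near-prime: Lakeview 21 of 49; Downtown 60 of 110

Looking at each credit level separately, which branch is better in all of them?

Downtown

Prime: Lakeview 88/149 = 59.1%, Downtown 9/13 = 69.2% → Downtown
Subprime: Lakeview 3/9 = 33.3%, Downtown 55/143 = 38.5% → Downtown
Near-prime: Lakeview 21/49 = 42.9%, Downtown 60/110 = 54.5% → Downtown
Downtown has the higher rate in all 3 groups.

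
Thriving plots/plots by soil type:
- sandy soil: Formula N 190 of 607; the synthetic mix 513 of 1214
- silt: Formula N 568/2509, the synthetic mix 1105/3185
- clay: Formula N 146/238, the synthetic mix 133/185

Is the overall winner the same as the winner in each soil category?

Sandy soil: Formula N 190/607 = 31.3%, the synthetic mix 513/1214 = 42.3% → the synthetic mix
Silt: Formula N 568/2509 = 22.6%, the synthetic mix 1105/3185 = 34.7% → the synthetic mix
Clay: Formula N 146/238 = 61.3%, the synthetic mix 133/185 = 71.9% → the synthetic mix
Overall: Formula N 904/3354 = 27.0%, the synthetic mix 1751/4584 = 38.2% → the synthetic mix
The synthetic mix wins overall and in every soil group — no reversal.

Yes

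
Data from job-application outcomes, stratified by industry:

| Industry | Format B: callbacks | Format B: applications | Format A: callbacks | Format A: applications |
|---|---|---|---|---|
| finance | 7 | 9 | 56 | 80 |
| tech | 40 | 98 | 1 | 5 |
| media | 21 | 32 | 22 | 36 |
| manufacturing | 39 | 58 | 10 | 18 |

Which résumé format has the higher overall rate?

Format A

Finance: Format B 7/9 = 77.8%, Format A 56/80 = 70.0% → Format B
Tech: Format B 40/98 = 40.8%, Format A 1/5 = 20.0% → Format B
Media: Format B 21/32 = 65.6%, Format A 22/36 = 61.1% → Format B
Manufacturing: Format B 39/58 = 67.2%, Format A 10/18 = 55.6% → Format B
Overall: Format B 107/197 = 54.3%, Format A 89/139 = 64.0% → Format A
(Format B wins every industry group but Format A wins overall — Format B's applications skew toward the low-rate tech group.)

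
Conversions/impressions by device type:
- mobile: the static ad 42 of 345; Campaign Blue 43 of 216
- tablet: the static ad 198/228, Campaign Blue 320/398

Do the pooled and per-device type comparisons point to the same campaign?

Mobile: the static ad 42/345 = 12.2%, Campaign Blue 43/216 = 19.9% → Campaign Blue
Tablet: the static ad 198/228 = 86.8%, Campaign Blue 320/398 = 80.4% → the static ad
Overall: the static ad 240/573 = 41.9%, Campaign Blue 363/614 = 59.1% → Campaign Blue
Neither sweeps: the static ad wins 1 of 2 groups, Campaign Blue wins 1. Campaign Blue wins overall but not every group — no Simpson reversal.

No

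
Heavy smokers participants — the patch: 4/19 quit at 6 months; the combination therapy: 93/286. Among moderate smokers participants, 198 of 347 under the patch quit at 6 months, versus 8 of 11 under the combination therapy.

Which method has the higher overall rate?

the patch

Heavy smokers: the patch 4/19 = 21.1%, the combination therapy 93/286 = 32.5% → the combination therapy
Moderate smokers: the patch 198/347 = 57.1%, the combination therapy 8/11 = 72.7% → the combination therapy
Overall: the patch 202/366 = 55.2%, the combination therapy 101/297 = 34.0% → the patch
(The combination therapy wins every dependence group but the patch wins overall — the combination therapy's participants skew toward the low-rate heavy smokers group.)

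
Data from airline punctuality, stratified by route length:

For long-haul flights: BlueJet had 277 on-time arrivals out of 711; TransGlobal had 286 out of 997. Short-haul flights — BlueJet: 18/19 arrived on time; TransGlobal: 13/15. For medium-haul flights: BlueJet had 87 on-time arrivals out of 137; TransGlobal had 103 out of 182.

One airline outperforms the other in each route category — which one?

Long-haul: BlueJet 277/711 = 39.0%, TransGlobal 286/997 = 28.7% → BlueJet
Short-haul: BlueJet 18/19 = 94.7%, TransGlobal 13/15 = 86.7% → BlueJet
Medium-haul: BlueJet 87/137 = 63.5%, TransGlobal 103/182 = 56.6% → BlueJet
BlueJet has the higher rate in all 3 groups.

BlueJet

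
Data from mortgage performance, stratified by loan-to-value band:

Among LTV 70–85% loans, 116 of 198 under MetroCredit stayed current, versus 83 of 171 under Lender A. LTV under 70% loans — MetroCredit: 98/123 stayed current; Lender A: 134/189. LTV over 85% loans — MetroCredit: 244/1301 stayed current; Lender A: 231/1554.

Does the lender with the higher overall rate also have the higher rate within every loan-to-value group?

LTV 70–85%: MetroCredit 116/198 = 58.6%, Lender A 83/171 = 48.5% → MetroCredit
LTV under 70%: MetroCredit 98/123 = 79.7%, Lender A 134/189 = 70.9% → MetroCredit
LTV over 85%: MetroCredit 244/1301 = 18.8%, Lender A 231/1554 = 14.9% → MetroCredit
Overall: MetroCredit 458/1622 = 28.2%, Lender A 448/1914 = 23.4% → MetroCredit
MetroCredit wins overall and in every loan-to-value group — no reversal.

Yes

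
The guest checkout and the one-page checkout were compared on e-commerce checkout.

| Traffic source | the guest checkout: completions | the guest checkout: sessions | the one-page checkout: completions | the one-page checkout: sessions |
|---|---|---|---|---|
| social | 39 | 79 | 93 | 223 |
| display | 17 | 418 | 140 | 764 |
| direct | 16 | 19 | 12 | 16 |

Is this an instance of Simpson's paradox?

No

Social: the guest checkout 39/79 = 49.4%, the one-page checkout 93/223 = 41.7% → the guest checkout
Display: the guest checkout 17/418 = 4.1%, the one-page checkout 140/764 = 18.3% → the one-page checkout
Direct: the guest checkout 16/19 = 84.2%, the one-page checkout 12/16 = 75.0% → the guest checkout
Overall: the guest checkout 72/516 = 14.0%, the one-page checkout 245/1003 = 24.4% → the one-page checkout
Neither sweeps: the guest checkout wins 2 of 3 groups, the one-page checkout wins 1. The one-page checkout wins overall but not every group — no Simpson reversal.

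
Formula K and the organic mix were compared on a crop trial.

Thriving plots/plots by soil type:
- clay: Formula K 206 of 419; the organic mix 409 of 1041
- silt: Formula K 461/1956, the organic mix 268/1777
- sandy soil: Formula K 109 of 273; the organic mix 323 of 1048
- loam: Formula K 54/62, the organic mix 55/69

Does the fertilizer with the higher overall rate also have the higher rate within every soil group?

Yes

Clay: Formula K 206/419 = 49.2%, the organic mix 409/1041 = 39.3% → Formula K
Silt: Formula K 461/1956 = 23.6%, the organic mix 268/1777 = 15.1% → Formula K
Sandy soil: Formula K 109/273 = 39.9%, the organic mix 323/1048 = 30.8% → Formula K
Loam: Formula K 54/62 = 87.1%, the organic mix 55/69 = 79.7% → Formula K
Overall: Formula K 830/2710 = 30.6%, the organic mix 1055/3935 = 26.8% → Formula K
Formula K wins overall and in every soil group — no reversal.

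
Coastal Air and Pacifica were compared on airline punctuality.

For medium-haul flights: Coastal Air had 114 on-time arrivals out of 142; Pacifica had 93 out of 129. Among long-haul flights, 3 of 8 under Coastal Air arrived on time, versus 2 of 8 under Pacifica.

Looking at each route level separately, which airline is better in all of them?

Medium-haul: Coastal Air 114/142 = 80.3%, Pacifica 93/129 = 72.1% → Coastal Air
Long-haul: Coastal Air 3/8 = 37.5%, Pacifica 2/8 = 25.0% → Coastal Air
Coastal Air has the higher rate in both groups.

Coastal Air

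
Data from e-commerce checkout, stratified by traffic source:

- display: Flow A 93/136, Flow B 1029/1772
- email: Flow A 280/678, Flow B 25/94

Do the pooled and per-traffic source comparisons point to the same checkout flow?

No

Display: Flow A 93/136 = 68.4%, Flow B 1029/1772 = 58.1% → Flow A
Email: Flow A 280/678 = 41.3%, Flow B 25/94 = 26.6% → Flow A
Overall: Flow A 373/814 = 45.8%, Flow B 1054/1866 = 56.5% → Flow B
Flow A wins each traffic group but Flow B wins overall — the comparison reverses. Flow A's sessions skew toward email, which has a lower base rate.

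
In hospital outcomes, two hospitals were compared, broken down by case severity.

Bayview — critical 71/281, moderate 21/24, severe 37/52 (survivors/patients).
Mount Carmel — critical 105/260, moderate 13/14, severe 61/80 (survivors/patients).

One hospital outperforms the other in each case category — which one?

Mount Carmel

Critical: Bayview 71/281 = 25.3%, Mount Carmel 105/260 = 40.4% → Mount Carmel
Moderate: Bayview 21/24 = 87.5%, Mount Carmel 13/14 = 92.9% → Mount Carmel
Severe: Bayview 37/52 = 71.2%, Mount Carmel 61/80 = 76.2% → Mount Carmel
Mount Carmel has the higher rate in all 3 groups.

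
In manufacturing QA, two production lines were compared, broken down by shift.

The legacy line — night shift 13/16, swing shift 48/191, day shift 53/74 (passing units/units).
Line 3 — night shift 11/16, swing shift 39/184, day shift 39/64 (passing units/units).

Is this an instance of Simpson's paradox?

Night shift: the legacy line 13/16 = 81.2%, Line 3 11/16 = 68.8% → the legacy line
Swing shift: the legacy line 48/191 = 25.1%, Line 3 39/184 = 21.2% → the legacy line
Day shift: the legacy line 53/74 = 71.6%, Line 3 39/64 = 60.9% → the legacy line
Overall: the legacy line 114/281 = 40.6%, Line 3 89/264 = 33.7% → the legacy line
The legacy line wins overall and in every shift group — no reversal.

No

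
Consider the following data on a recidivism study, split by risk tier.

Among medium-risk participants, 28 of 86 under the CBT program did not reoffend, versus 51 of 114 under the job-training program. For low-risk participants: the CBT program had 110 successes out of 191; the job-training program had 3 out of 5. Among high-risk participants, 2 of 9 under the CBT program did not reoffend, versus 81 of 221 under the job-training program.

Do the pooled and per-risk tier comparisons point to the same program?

Medium-risk: the CBT program 28/86 = 32.6%, the job-training program 51/114 = 44.7% → the job-training program
Low-risk: the CBT program 110/191 = 57.6%, the job-training program 3/5 = 60.0% → the job-training program
High-risk: the CBT program 2/9 = 22.2%, the job-training program 81/221 = 36.7% → the job-training program
Overall: the CBT program 140/286 = 49.0%, the job-training program 135/340 = 39.7% → the CBT program
The job-training program wins each risk group but the CBT program wins overall — the comparison reverses. The job-training program's participants skew toward high-risk, which has a lower base rate.

No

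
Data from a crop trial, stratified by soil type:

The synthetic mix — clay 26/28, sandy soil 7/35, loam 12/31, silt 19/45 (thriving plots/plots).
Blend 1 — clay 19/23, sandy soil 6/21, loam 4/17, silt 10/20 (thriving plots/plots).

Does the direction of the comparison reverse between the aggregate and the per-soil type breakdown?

No

Clay: the synthetic mix 26/28 = 92.9%, Blend 1 19/23 = 82.6% → the synthetic mix
Sandy soil: the synthetic mix 7/35 = 20.0%, Blend 1 6/21 = 28.6% → Blend 1
Loam: the synthetic mix 12/31 = 38.7%, Blend 1 4/17 = 23.5% → the synthetic mix
Silt: the synthetic mix 19/45 = 42.2%, Blend 1 10/20 = 50.0% → Blend 1
Overall: the synthetic mix 64/139 = 46.0%, Blend 1 39/81 = 48.1% → Blend 1
Neither sweeps: the synthetic mix wins 2 of 4 groups, Blend 1 wins 2. Blend 1 wins overall but not every group — no Simpson reversal.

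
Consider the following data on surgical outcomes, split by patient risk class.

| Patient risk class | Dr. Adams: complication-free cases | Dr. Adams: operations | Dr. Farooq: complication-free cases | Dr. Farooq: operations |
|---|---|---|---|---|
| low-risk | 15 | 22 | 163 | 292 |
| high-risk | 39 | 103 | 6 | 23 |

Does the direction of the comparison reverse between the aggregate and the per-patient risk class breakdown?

Yes

Low-risk: Dr. Adams 15/22 = 68.2%, Dr. Farooq 163/292 = 55.8% → Dr. Adams
High-risk: Dr. Adams 39/103 = 37.9%, Dr. Farooq 6/23 = 26.1% → Dr. Adams
Overall: Dr. Adams 54/125 = 43.2%, Dr. Farooq 169/315 = 53.7% → Dr. Farooq
Dr. Adams wins each patient risk group but Dr. Farooq wins overall — the comparison reverses. Dr. Adams's operations skew toward high-risk, which has a lower base rate.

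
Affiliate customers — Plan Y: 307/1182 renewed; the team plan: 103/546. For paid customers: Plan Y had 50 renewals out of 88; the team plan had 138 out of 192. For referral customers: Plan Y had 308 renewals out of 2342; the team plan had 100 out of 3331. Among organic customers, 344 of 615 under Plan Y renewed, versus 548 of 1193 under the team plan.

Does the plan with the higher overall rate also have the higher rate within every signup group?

Affiliate: Plan Y 307/1182 = 26.0%, the team plan 103/546 = 18.9% → Plan Y
Paid: Plan Y 50/88 = 56.8%, the team plan 138/192 = 71.9% → the team plan
Referral: Plan Y 308/2342 = 13.2%, the team plan 100/3331 = 3.0% → Plan Y
Organic: Plan Y 344/615 = 55.9%, the team plan 548/1193 = 45.9% → Plan Y
Overall: Plan Y 1009/4227 = 23.9%, the team plan 889/5262 = 16.9% → Plan Y
Neither sweeps: Plan Y wins 3 of 4 groups, the team plan wins 1. Plan Y wins overall but not every group — no Simpson reversal.

No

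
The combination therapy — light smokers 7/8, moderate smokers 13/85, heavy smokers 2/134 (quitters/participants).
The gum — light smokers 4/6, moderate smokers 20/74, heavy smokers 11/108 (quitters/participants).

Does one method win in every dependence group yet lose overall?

No

Light smokers: the combination therapy 7/8 = 87.5%, the gum 4/6 = 66.7% → the combination therapy
Moderate smokers: the combination therapy 13/85 = 15.3%, the gum 20/74 = 27.0% → the gum
Heavy smokers: the combination therapy 2/134 = 1.5%, the gum 11/108 = 10.2% → the gum
Overall: the combination therapy 22/227 = 9.7%, the gum 35/188 = 18.6% → the gum
Neither sweeps: the combination therapy wins 1 of 3 groups, the gum wins 2. The gum wins overall but not every group — no Simpson reversal.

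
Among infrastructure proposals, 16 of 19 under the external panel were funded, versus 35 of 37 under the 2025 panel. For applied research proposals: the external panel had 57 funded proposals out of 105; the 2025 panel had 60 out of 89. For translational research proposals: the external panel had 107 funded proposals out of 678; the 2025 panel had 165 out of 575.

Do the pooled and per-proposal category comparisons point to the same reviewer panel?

Yes

Infrastructure: the external panel 16/19 = 84.2%, the 2025 panel 35/37 = 94.6% → the 2025 panel
Applied research: the external panel 57/105 = 54.3%, the 2025 panel 60/89 = 67.4% → the 2025 panel
Translational research: the external panel 107/678 = 15.8%, the 2025 panel 165/575 = 28.7% → the 2025 panel
Overall: the external panel 180/802 = 22.4%, the 2025 panel 260/701 = 37.1% → the 2025 panel
The 2025 panel wins overall and in every proposal group — no reversal.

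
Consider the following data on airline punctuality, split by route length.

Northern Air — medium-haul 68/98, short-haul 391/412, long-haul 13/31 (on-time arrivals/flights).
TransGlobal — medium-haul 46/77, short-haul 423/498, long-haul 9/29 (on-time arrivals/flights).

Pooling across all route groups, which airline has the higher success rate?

Northern Air

Medium-haul: Northern Air 68/98 = 69.4%, TransGlobal 46/77 = 59.7% → Northern Air
Short-haul: Northern Air 391/412 = 94.9%, TransGlobal 423/498 = 84.9% → Northern Air
Long-haul: Northern Air 13/31 = 41.9%, TransGlobal 9/29 = 31.0% → Northern Air
Overall: Northern Air 472/541 = 87.2%, TransGlobal 478/604 = 79.1% → Northern Air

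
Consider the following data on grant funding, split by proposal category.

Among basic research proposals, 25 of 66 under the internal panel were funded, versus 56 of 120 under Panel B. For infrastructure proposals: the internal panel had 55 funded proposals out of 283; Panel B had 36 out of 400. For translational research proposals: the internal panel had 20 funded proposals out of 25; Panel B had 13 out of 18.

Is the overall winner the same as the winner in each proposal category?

No

Basic research: the internal panel 25/66 = 37.9%, Panel B 56/120 = 46.7% → Panel B
Infrastructure: the internal panel 55/283 = 19.4%, Panel B 36/400 = 9.0% → the internal panel
Translational research: the internal panel 20/25 = 80.0%, Panel B 13/18 = 72.2% → the internal panel
Overall: the internal panel 100/374 = 26.7%, Panel B 105/538 = 19.5% → the internal panel
Neither sweeps: the internal panel wins 2 of 3 groups, Panel B wins 1. The internal panel wins overall but not every group — no Simpson reversal.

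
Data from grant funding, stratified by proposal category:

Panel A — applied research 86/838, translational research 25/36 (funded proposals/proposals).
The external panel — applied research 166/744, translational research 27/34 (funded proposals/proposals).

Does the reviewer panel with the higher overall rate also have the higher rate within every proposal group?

Yes

Applied research: Panel A 86/838 = 10.3%, the external panel 166/744 = 22.3% → the external panel
Translational research: Panel A 25/36 = 69.4%, the external panel 27/34 = 79.4% → the external panel
Overall: Panel A 111/874 = 12.7%, the external panel 193/778 = 24.8% → the external panel
The external panel wins overall and in every proposal group — no reversal.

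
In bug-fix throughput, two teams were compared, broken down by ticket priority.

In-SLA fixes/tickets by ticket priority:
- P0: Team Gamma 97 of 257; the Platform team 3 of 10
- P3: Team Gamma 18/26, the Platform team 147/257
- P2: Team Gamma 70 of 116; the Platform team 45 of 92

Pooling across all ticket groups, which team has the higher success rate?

the Platform team

P0: Team Gamma 97/257 = 37.7%, the Platform team 3/10 = 30.0% → Team Gamma
P3: Team Gamma 18/26 = 69.2%, the Platform team 147/257 = 57.2% → Team Gamma
P2: Team Gamma 70/116 = 60.3%, the Platform team 45/92 = 48.9% → Team Gamma
Overall: Team Gamma 185/399 = 46.4%, the Platform team 195/359 = 54.3% → the Platform team
(Team Gamma wins every ticket group but the Platform team wins overall — Team Gamma's tickets skew toward the low-rate P0 group.)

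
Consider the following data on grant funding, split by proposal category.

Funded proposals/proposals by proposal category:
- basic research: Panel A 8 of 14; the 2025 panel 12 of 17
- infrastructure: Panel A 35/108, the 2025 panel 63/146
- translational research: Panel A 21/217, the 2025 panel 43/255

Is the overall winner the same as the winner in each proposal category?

Yes

Basic research: Panel A 8/14 = 57.1%, the 2025 panel 12/17 = 70.6% → the 2025 panel
Infrastructure: Panel A 35/108 = 32.4%, the 2025 panel 63/146 = 43.2% → the 2025 panel
Translational research: Panel A 21/217 = 9.7%, the 2025 panel 43/255 = 16.9% → the 2025 panel
Overall: Panel A 64/339 = 18.9%, the 2025 panel 118/418 = 28.2% → the 2025 panel
The 2025 panel wins overall and in every proposal group — no reversal.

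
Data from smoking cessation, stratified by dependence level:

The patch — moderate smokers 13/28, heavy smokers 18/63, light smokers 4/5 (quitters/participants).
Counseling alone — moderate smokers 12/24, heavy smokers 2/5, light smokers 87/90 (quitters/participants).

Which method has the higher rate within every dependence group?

Moderate smokers: the patch 13/28 = 46.4%, counseling alone 12/24 = 50.0% → counseling alone
Heavy smokers: the patch 18/63 = 28.6%, counseling alone 2/5 = 40.0% → counseling alone
Light smokers: the patch 4/5 = 80.0%, counseling alone 87/90 = 96.7% → counseling alone
Counseling alone has the higher rate in all 3 groups.

counseling alone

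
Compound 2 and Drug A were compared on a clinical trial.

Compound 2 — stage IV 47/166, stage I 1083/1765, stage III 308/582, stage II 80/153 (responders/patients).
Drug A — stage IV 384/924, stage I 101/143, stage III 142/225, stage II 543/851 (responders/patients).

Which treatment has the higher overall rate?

Stage IV: Compound 2 47/166 = 28.3%, Drug A 384/924 = 41.6% → Drug A
Stage I: Compound 2 1083/1765 = 61.4%, Drug A 101/143 = 70.6% → Drug A
Stage III: Compound 2 308/582 = 52.9%, Drug A 142/225 = 63.1% → Drug A
Stage II: Compound 2 80/153 = 52.3%, Drug A 543/851 = 63.8% → Drug A
Overall: Compound 2 1518/2666 = 56.9%, Drug A 1170/2143 = 54.6% → Compound 2
(Drug A wins every disease group but Compound 2 wins overall — Drug A's patients skew toward the low-rate stage IV group.)

Compound 2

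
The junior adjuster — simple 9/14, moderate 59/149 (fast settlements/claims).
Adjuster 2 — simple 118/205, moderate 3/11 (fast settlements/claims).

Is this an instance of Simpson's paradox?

Yes

Simple: the junior adjuster 9/14 = 64.3%, Adjuster 2 118/205 = 57.6% → the junior adjuster
Moderate: the junior adjuster 59/149 = 39.6%, Adjuster 2 3/11 = 27.3% → the junior adjuster
Overall: the junior adjuster 68/163 = 41.7%, Adjuster 2 121/216 = 56.0% → Adjuster 2
The junior adjuster wins each claim group but Adjuster 2 wins overall — the comparison reverses. The junior adjuster's claims skew toward moderate, which has a lower base rate.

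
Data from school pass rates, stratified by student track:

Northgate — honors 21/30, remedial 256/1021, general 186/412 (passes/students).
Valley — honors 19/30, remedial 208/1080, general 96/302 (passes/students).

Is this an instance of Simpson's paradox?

Honors: Northgate 21/30 = 70.0%, Valley 19/30 = 63.3% → Northgate
Remedial: Northgate 256/1021 = 25.1%, Valley 208/1080 = 19.3% → Northgate
General: Northgate 186/412 = 45.1%, Valley 96/302 = 31.8% → Northgate
Overall: Northgate 463/1463 = 31.6%, Valley 323/1412 = 22.9% → Northgate
Northgate wins overall and in every student group — no reversal.

No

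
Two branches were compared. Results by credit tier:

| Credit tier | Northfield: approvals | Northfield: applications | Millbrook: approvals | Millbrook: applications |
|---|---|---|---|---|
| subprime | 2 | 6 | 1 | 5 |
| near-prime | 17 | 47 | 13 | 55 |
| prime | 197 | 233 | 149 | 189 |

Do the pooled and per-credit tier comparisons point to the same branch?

Subprime: Northfield 2/6 = 33.3%, Millbrook 1/5 = 20.0% → Northfield
Near-prime: Northfield 17/47 = 36.2%, Millbrook 13/55 = 23.6% → Northfield
Prime: Northfield 197/233 = 84.5%, Millbrook 149/189 = 78.8% → Northfield
Overall: Northfield 216/286 = 75.5%, Millbrook 163/249 = 65.5% → Northfield
Northfield wins overall and in every credit group — no reversal.

Yes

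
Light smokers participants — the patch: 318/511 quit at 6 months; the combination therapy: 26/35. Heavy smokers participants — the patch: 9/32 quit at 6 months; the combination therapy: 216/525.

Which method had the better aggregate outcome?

Light smokers: the patch 318/511 = 62.2%, the combination therapy 26/35 = 74.3% → the combination therapy
Heavy smokers: the patch 9/32 = 28.1%, the combination therapy 216/525 = 41.1% → the combination therapy
Overall: the patch 327/543 = 60.2%, the combination therapy 242/560 = 43.2% → the patch
(The combination therapy wins every dependence group but the patch wins overall — the combination therapy's participants skew toward the low-rate heavy smokers group.)

the patch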